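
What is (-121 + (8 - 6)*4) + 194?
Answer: 81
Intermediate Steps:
(-121 + (8 - 6)*4) + 194 = (-121 + 2*4) + 194 = (-121 + 8) + 194 = -113 + 194 = 81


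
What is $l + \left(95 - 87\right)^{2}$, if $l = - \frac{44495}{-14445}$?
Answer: $\frac{193795}{2889} \approx 67.08$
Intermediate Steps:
$l = \frac{8899}{2889}$ ($l = \left(-44495\right) \left(- \frac{1}{14445}\right) = \frac{8899}{2889} \approx 3.0803$)
$l + \left(95 - 87\right)^{2} = \frac{8899}{2889} + \left(95 - 87\right)^{2} = \frac{8899}{2889} + 8^{2} = \frac{8899}{2889} + 64 = \frac{193795}{2889}$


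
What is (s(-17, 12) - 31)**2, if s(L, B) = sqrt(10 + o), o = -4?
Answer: (31 - sqrt(6))**2 ≈ 815.13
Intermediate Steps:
s(L, B) = sqrt(6) (s(L, B) = sqrt(10 - 4) = sqrt(6))
(s(-17, 12) - 31)**2 = (sqrt(6) - 31)**2 = (-31 + sqrt(6))**2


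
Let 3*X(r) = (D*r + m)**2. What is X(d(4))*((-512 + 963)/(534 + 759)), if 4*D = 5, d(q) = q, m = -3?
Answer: 1804/3879 ≈ 0.46507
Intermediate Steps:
D = 5/4 (D = (1/4)*5 = 5/4 ≈ 1.2500)
X(r) = (-3 + 5*r/4)**2/3 (X(r) = (5*r/4 - 3)**2/3 = (-3 + 5*r/4)**2/3)
X(d(4))*((-512 + 963)/(534 + 759)) = ((-12 + 5*4)**2/48)*((-512 + 963)/(534 + 759)) = ((-12 + 20)**2/48)*(451/1293) = ((1/48)*8**2)*(451*(1/1293)) = ((1/48)*64)*(451/1293) = (4/3)*(451/1293) = 1804/3879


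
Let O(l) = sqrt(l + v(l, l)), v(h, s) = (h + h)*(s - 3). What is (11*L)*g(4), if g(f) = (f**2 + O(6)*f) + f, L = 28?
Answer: 6160 + 1232*sqrt(42) ≈ 14144.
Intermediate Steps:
v(h, s) = 2*h*(-3 + s) (v(h, s) = (2*h)*(-3 + s) = 2*h*(-3 + s))
O(l) = sqrt(l + 2*l*(-3 + l))
g(f) = f + f**2 + f*sqrt(42) (g(f) = (f**2 + sqrt(6*(-5 + 2*6))*f) + f = (f**2 + sqrt(6*(-5 + 12))*f) + f = (f**2 + sqrt(6*7)*f) + f = (f**2 + sqrt(42)*f) + f = (f**2 + f*sqrt(42)) + f = f + f**2 + f*sqrt(42))
(11*L)*g(4) = (11*28)*(4*(1 + 4 + sqrt(42))) = 308*(4*(5 + sqrt(42))) = 308*(20 + 4*sqrt(42)) = 6160 + 1232*sqrt(42)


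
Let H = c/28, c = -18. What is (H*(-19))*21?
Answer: 513/2 ≈ 256.50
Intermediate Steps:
H = -9/14 (H = -18/28 = -18*1/28 = -9/14 ≈ -0.64286)
(H*(-19))*21 = -9/14*(-19)*21 = (171/14)*21 = 513/2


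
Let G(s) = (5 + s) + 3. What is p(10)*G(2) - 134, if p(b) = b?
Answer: -34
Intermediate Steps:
G(s) = 8 + s
p(10)*G(2) - 134 = 10*(8 + 2) - 134 = 10*10 - 134 = 100 - 134 = -34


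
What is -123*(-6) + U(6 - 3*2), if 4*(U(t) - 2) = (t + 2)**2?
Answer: 741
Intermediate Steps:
U(t) = 2 + (2 + t)**2/4 (U(t) = 2 + (t + 2)**2/4 = 2 + (2 + t)**2/4)
-123*(-6) + U(6 - 3*2) = -123*(-6) + (2 + (2 + (6 - 3*2))**2/4) = 738 + (2 + (2 + (6 - 6))**2/4) = 738 + (2 + (2 + 0)**2/4) = 738 + (2 + (1/4)*2**2) = 738 + (2 + (1/4)*4) = 738 + (2 + 1) = 738 + 3 = 741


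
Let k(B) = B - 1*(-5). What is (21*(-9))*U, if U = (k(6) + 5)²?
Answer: -48384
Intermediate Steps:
k(B) = 5 + B (k(B) = B + 5 = 5 + B)
U = 256 (U = ((5 + 6) + 5)² = (11 + 5)² = 16² = 256)
(21*(-9))*U = (21*(-9))*256 = -189*256 = -48384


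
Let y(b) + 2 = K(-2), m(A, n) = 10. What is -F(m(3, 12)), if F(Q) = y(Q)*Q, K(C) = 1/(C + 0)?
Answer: 25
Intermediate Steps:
K(C) = 1/C
y(b) = -5/2 (y(b) = -2 + 1/(-2) = -2 - ½ = -5/2)
F(Q) = -5*Q/2
-F(m(3, 12)) = -(-5)*10/2 = -1*(-25) = 25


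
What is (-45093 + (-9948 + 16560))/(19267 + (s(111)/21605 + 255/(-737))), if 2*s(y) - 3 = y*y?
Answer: -612728537685/306785257414 ≈ -1.9973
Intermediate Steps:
s(y) = 3/2 + y²/2 (s(y) = 3/2 + (y*y)/2 = 3/2 + y²/2)
(-45093 + (-9948 + 16560))/(19267 + (s(111)/21605 + 255/(-737))) = (-45093 + (-9948 + 16560))/(19267 + ((3/2 + (½)*111²)/21605 + 255/(-737))) = (-45093 + 6612)/(19267 + ((3/2 + (½)*12321)*(1/21605) + 255*(-1/737))) = -38481/(19267 + ((3/2 + 12321/2)*(1/21605) - 255/737)) = -38481/(19267 + (6162*(1/21605) - 255/737)) = -38481/(19267 + (6162/21605 - 255/737)) = -38481/(19267 - 967881/15922885) = -38481/306785257414/15922885 = -38481*15922885/306785257414 = -612728537685/306785257414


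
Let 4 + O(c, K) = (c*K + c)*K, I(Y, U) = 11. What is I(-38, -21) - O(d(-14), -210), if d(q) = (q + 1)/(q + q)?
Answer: -40725/2 ≈ -20363.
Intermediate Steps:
d(q) = (1 + q)/(2*q) (d(q) = (1 + q)/((2*q)) = (1 + q)*(1/(2*q)) = (1 + q)/(2*q))
O(c, K) = -4 + K*(c + K*c) (O(c, K) = -4 + (c*K + c)*K = -4 + (K*c + c)*K = -4 + (c + K*c)*K = -4 + K*(c + K*c))
I(-38, -21) - O(d(-14), -210) = 11 - (-4 - 105*(1 - 14)/(-14) + ((1/2)*(1 - 14)/(-14))*(-210)**2) = 11 - (-4 - 105*(-1)*(-13)/14 + ((1/2)*(-1/14)*(-13))*44100) = 11 - (-4 - 210*13/28 + (13/28)*44100) = 11 - (-4 - 195/2 + 20475) = 11 - 1*40747/2 = 11 - 40747/2 = -40725/2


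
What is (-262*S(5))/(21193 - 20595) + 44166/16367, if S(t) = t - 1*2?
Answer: 521031/376441 ≈ 1.3841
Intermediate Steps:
S(t) = -2 + t (S(t) = t - 2 = -2 + t)
(-262*S(5))/(21193 - 20595) + 44166/16367 = (-262*(-2 + 5))/(21193 - 20595) + 44166/16367 = -262*3/598 + 44166*(1/16367) = -786*1/598 + 44166/16367 = -393/299 + 44166/16367 = 521031/376441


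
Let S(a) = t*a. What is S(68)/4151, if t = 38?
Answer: 2584/4151 ≈ 0.62250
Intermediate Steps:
S(a) = 38*a
S(68)/4151 = (38*68)/4151 = 2584*(1/4151) = 2584/4151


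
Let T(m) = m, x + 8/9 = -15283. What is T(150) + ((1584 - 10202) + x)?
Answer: -213767/9 ≈ -23752.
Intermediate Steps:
x = -137555/9 (x = -8/9 - 15283 = -137555/9 ≈ -15284.)
T(150) + ((1584 - 10202) + x) = 150 + ((1584 - 10202) - 137555/9) = 150 + (-8618 - 137555/9) = 150 - 215117/9 = -213767/9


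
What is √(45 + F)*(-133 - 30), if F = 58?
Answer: -163*√103 ≈ -1654.3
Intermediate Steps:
√(45 + F)*(-133 - 30) = √(45 + 58)*(-133 - 30) = √103*(-163) = -163*√103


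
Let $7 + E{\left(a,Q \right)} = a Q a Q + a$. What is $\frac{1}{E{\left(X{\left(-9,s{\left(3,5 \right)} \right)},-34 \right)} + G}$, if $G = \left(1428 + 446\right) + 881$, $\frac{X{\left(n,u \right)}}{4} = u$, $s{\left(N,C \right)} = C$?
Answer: $\frac{1}{465168} \approx 2.1498 \cdot 10^{-6}$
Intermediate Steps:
$X{\left(n,u \right)} = 4 u$
$E{\left(a,Q \right)} = -7 + a + Q^{2} a^{2}$ ($E{\left(a,Q \right)} = -7 + \left(a Q a Q + a\right) = -7 + \left(Q a a Q + a\right) = -7 + \left(Q a^{2} Q + a\right) = -7 + \left(Q^{2} a^{2} + a\right) = -7 + \left(a + Q^{2} a^{2}\right) = -7 + a + Q^{2} a^{2}$)
$G = 2755$ ($G = 1874 + 881 = 2755$)
$\frac{1}{E{\left(X{\left(-9,s{\left(3,5 \right)} \right)},-34 \right)} + G} = \frac{1}{\left(-7 + 4 \cdot 5 + \left(-34\right)^{2} \left(4 \cdot 5\right)^{2}\right) + 2755} = \frac{1}{\left(-7 + 20 + 1156 \cdot 20^{2}\right) + 2755} = \frac{1}{\left(-7 + 20 + 1156 \cdot 400\right) + 2755} = \frac{1}{\left(-7 + 20 + 462400\right) + 2755} = \frac{1}{462413 + 2755} = \frac{1}{465168}$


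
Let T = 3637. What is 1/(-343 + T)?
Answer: 1/3294 ≈ 0.00030358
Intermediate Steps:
1/(-343 + T) = 1/(-343 + 3637) = 1/3294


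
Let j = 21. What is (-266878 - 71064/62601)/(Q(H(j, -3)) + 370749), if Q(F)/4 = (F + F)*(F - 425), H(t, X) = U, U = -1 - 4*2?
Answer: -795566702/1198353057 ≈ -0.66388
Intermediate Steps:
U = -9 (U = -1 - 8 = -9)
H(t, X) = -9
Q(F) = 8*F*(-425 + F) (Q(F) = 4*((F + F)*(F - 425)) = 4*((2*F)*(-425 + F)) = 4*(2*F*(-425 + F)) = 8*F*(-425 + F))
(-266878 - 71064/62601)/(Q(H(j, -3)) + 370749) = (-266878 - 71064/62601)/(8*(-9)*(-425 - 9) + 370749) = (-266878 - 71064*1/62601)/(8*(-9)*(-434) + 370749) = (-266878 - 3384/2981)/(31248 + 370749) = -795566702/2981/401997 = -795566702/2981*1/401997 = -795566702/1198353057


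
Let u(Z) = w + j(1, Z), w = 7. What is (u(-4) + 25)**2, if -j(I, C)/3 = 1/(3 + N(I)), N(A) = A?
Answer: 15625/16 ≈ 976.56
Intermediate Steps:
j(I, C) = -3/(3 + I)
u(Z) = 25/4 (u(Z) = 7 - 3/(3 + 1) = 7 - 3/4 = 25/4)
(u(-4) + 25)**2 = (25/4 + 25)**2 = (125/4)**2 = 15625/16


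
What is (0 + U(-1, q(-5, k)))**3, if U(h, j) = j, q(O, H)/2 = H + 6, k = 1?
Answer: 2744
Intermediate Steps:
q(O, H) = 12 + 2*H (q(O, H) = 2*(H + 6) = 2*(6 + H) = 12 + 2*H)
(0 + U(-1, q(-5, k)))**3 = (0 + (12 + 2*1))**3 = (0 + (12 + 2))**3 = (0 + 14)**3 = 14**3 = 2744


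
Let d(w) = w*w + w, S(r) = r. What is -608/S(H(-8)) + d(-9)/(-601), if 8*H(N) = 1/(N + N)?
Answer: 46772152/601 ≈ 77824.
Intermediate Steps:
H(N) = 1/(16*N) (H(N) = 1/(8*(N + N)) = 1/(8*((2*N))) = (1/(2*N))/8 = 1/(16*N))
d(w) = w + w**2 (d(w) = w**2 + w = w + w**2)
-608/S(H(-8)) + d(-9)/(-601) = -608/((1/16)/(-8)) - 9*(1 - 9)/(-601) = -608/((1/16)*(-1/8)) - 9*(-8)*(-1/601) = -608/(-1/128) + 72*(-1/601) = -608*(-128) - 72/601 = 77824 - 72/601 = 46772152/601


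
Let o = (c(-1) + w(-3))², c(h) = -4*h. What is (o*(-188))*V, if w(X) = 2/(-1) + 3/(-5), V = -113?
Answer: 1040956/25 ≈ 41638.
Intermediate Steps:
w(X) = -13/5 (w(X) = 2*(-1) + 3*(-⅕) = -2 - ⅗ = -13/5)
o = 49/25 (o = (-4*(-1) - 13/5)² = (4 - 13/5)² = (7/5)² = 49/25 ≈ 1.9600)
(o*(-188))*V = ((49/25)*(-188))*(-113) = -9212/25*(-113) = 1040956/25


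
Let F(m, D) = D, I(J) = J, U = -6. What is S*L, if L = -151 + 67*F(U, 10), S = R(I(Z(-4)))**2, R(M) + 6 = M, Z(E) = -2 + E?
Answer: 74736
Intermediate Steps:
R(M) = -6 + M
S = 144 (S = (-6 + (-2 - 4))**2 = (-6 - 6)**2 = (-12)**2 = 144)
L = 519 (L = -151 + 67*10 = -151 + 670 = 519)
S*L = 144*519 = 74736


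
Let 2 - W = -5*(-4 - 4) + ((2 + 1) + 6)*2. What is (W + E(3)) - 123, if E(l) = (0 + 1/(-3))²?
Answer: -1610/9 ≈ -178.89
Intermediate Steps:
W = -56 (W = 2 - (-5*(-4 - 4) + ((2 + 1) + 6)*2) = 2 - (-5*(-8) + (3 + 6)*2) = 2 - (40 + 9*2) = 2 - (40 + 18) = 2 - 1*58 = 2 - 58 = -56)
E(l) = ⅑ (E(l) = (0 + 1*(-⅓))² = (0 - ⅓)² = (-⅓)² = ⅑)
(W + E(3)) - 123 = (-56 + ⅑) - 123 = -503/9 - 123 = -1610/9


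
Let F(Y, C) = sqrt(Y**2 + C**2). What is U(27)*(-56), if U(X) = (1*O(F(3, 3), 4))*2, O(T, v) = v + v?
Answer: -896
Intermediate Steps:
F(Y, C) = sqrt(C**2 + Y**2)
O(T, v) = 2*v
U(X) = 16 (U(X) = (1*(2*4))*2 = (1*8)*2 = 8*2 = 16)
U(27)*(-56) = 16*(-56) = -896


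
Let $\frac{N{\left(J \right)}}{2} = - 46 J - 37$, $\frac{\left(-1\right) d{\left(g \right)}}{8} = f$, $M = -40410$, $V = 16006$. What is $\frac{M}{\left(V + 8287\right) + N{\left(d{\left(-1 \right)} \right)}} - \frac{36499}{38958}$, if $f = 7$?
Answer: $- \frac{2646304909}{1144235418} \approx -2.3127$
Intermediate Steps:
$d{\left(g \right)} = -56$ ($d{\left(g \right)} = \left(-8\right) 7 = -56$)
$N{\left(J \right)} = -74 - 92 J$ ($N{\left(J \right)} = 2 \left(- 46 J - 37\right) = 2 \left(-37 - 46 J\right) = -74 - 92 J$)
$\frac{M}{\left(V + 8287\right) + N{\left(d{\left(-1 \right)} \right)}} - \frac{36499}{38958} = - \frac{40410}{\left(16006 + 8287\right) - -5078} - \frac{36499}{38958} = - \frac{40410}{24293 + \left(-74 + 5152\right)} - \frac{36499}{38958} = - \frac{40410}{24293 + 5078} - \frac{36499}{38958} = - \frac{40410}{29371} - \frac{36499}{38958} = - \frac{2646304909}{1144235418}$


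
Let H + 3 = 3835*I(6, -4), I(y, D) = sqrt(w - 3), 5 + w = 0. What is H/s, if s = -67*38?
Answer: 3/2546 - 3835*I*sqrt(2)/1273 ≈ 0.0011783 - 4.2604*I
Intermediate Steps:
w = -5 (w = -5 + 0 = -5)
I(y, D) = 2*I*sqrt(2) (I(y, D) = sqrt(-5 - 3) = sqrt(-8) = 2*I*sqrt(2))
H = -3 + 7670*I*sqrt(2) (H = -3 + 3835*(2*I*sqrt(2)) = -3 + 7670*I*sqrt(2) ≈ -3.0 + 10847.0*I)
s = -2546
H/s = (-3 + 7670*I*sqrt(2))/(-2546) = (-3 + 7670*I*sqrt(2))*(-1/2546) = 3/2546 - 3835*I*sqrt(2)/1273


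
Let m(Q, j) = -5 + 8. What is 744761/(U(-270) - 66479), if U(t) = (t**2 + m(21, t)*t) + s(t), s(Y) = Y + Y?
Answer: 744761/5071 ≈ 146.87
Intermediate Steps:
m(Q, j) = 3
s(Y) = 2*Y
U(t) = t**2 + 5*t (U(t) = (t**2 + 3*t) + 2*t = t**2 + 5*t)
744761/(U(-270) - 66479) = 744761/(-270*(5 - 270) - 66479) = 744761/(-270*(-265) - 66479) = 744761/(71550 - 66479) = 744761/5071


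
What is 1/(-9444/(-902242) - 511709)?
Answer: -451121/230842671067 ≈ -1.9542e-6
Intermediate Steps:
1/(-9444/(-902242) - 511709) = 1/(-9444*(-1/902242) - 511709) = 1/(4722/451121 - 511709) = 1/(-230842671067/451121) = -451121/230842671067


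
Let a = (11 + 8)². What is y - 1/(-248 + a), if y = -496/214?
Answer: -28131/12091 ≈ -2.3266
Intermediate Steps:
y = -248/107 (y = -496*1/214 = -248/107 ≈ -2.3178)
a = 361 (a = 19² = 361)
y - 1/(-248 + a) = -248/107 - 1/(-248 + 361) = -248/107 - 1/113 = -28131/12091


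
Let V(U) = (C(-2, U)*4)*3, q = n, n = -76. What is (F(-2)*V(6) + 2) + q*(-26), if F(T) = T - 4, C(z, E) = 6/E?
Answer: 1906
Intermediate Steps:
q = -76
F(T) = -4 + T
V(U) = 72/U (V(U) = ((6/U)*4)*3 = (24/U)*3 = 72/U)
(F(-2)*V(6) + 2) + q*(-26) = ((-4 - 2)*(72/6) + 2) - 76*(-26) = (-432/6 + 2) + 1976 = (-6*12 + 2) + 1976 = (-72 + 2) + 1976 = -70 + 1976 = 1906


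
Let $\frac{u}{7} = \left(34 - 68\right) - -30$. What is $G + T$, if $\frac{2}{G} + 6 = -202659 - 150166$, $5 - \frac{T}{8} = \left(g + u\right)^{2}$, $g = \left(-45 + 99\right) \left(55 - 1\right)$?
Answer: $- \frac{23542405727274}{352831} \approx -6.6724 \cdot 10^{7}$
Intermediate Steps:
$g = 2916$ ($g = 54 \cdot 54 = 2916$)
$u = -28$ ($u = 7 \left(\left(34 - 68\right) - -30\right) = 7 \left(-34 + 30\right) = 7 \left(-4\right) = -28$)
$T = -66724312$ ($T = 40 - 8 \left(2916 - 28\right)^{2} = 40 - 8 \cdot 2888^{2} = 40 - 66724352 = -66724312$)
$G = - \frac{2}{352831}$ ($G = \frac{2}{-6 - 352825} = \frac{2}{-352831} = 2 \left(- \frac{1}{352831}\right) = - \frac{2}{352831} \approx -5.6684 \cdot 10^{-6}$)
$G + T = - \frac{2}{352831} - 66724312 = - \frac{23542405727274}{352831}$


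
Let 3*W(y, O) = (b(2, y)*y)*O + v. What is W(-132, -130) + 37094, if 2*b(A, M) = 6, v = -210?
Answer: 54184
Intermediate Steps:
b(A, M) = 3 (b(A, M) = (1/2)*6 = 3)
W(y, O) = -70 + O*y (W(y, O) = ((3*y)*O - 210)/3 = (3*O*y - 210)/3 = (-210 + 3*O*y)/3 = -70 + O*y)
W(-132, -130) + 37094 = (-70 - 130*(-132)) + 37094 = (-70 + 17160) + 37094 = 17090 + 37094 = 54184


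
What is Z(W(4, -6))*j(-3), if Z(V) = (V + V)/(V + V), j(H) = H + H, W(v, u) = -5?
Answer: -6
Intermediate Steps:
j(H) = 2*H
Z(V) = 1 (Z(V) = (2*V)/((2*V)) = (2*V)*(1/(2*V)) = 1)
Z(W(4, -6))*j(-3) = 1*(2*(-3)) = 1*(-6) = -6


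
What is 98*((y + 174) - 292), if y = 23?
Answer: -9310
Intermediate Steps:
98*((y + 174) - 292) = 98*((23 + 174) - 292) = 98*(197 - 292) = 98*(-95) = -9310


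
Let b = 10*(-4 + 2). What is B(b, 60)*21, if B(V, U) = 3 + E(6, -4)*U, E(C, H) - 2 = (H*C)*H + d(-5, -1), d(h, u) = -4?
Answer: 118503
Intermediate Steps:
E(C, H) = -2 + C*H² (E(C, H) = 2 + ((H*C)*H - 4) = 2 + ((C*H)*H - 4) = 2 + (C*H² - 4) = 2 + (-4 + C*H²) = -2 + C*H²)
b = -20 (b = 10*(-2) = -20)
B(V, U) = 3 + 94*U (B(V, U) = 3 + (-2 + 6*(-4)²)*U = 3 + (-2 + 6*16)*U = 3 + (-2 + 96)*U = 3 + 94*U)
B(b, 60)*21 = (3 + 94*60)*21 = (3 + 5640)*21 = 5643*21 = 118503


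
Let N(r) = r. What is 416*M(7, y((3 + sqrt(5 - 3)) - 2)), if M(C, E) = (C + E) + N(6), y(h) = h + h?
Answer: 6240 + 832*sqrt(2) ≈ 7416.6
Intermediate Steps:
y(h) = 2*h
M(C, E) = 6 + C + E (M(C, E) = (C + E) + 6 = 6 + C + E)
416*M(7, y((3 + sqrt(5 - 3)) - 2)) = 416*(6 + 7 + 2*((3 + sqrt(5 - 3)) - 2)) = 416*(6 + 7 + 2*((3 + sqrt(2)) - 2)) = 416*(6 + 7 + 2*(1 + sqrt(2))) = 416*(6 + 7 + (2 + 2*sqrt(2))) = 416*(15 + 2*sqrt(2)) = 6240 + 832*sqrt(2)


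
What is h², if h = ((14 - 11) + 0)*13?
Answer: 1521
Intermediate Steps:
h = 39 (h = (3 + 0)*13 = 3*13 = 39)
h² = 39² = 1521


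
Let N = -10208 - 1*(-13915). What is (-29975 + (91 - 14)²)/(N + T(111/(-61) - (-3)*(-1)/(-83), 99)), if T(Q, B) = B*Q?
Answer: -11067718/1624961 ≈ -6.8111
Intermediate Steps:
N = 3707 (N = -10208 + 13915 = 3707)
(-29975 + (91 - 14)²)/(N + T(111/(-61) - (-3)*(-1)/(-83), 99)) = (-29975 + (91 - 14)²)/(3707 + 99*(111/(-61) - (-3)*(-1)/(-83))) = (-29975 + 77²)/(3707 + 99*(111*(-1/61) - 1*3*(-1/83))) = (-29975 + 5929)/(3707 + 99*(-111/61 - 3*(-1/83))) = -24046/(3707 + 99*(-111/61 + 3/83)) = -24046/(3707 + 99*(-9030/5063)) = -24046/(3707 - 893970/5063) = -24046/17874571/5063 = -24046*5063/17874571 = -11067718/1624961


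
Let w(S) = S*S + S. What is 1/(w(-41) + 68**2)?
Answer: 1/6264 ≈ 0.00015964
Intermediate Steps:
w(S) = S + S**2 (w(S) = S**2 + S = S + S**2)
1/(w(-41) + 68**2) = 1/(-41*(1 - 41) + 68**2) = 1/(-41*(-40) + 4624) = 1/(1640 + 4624) = 1/6264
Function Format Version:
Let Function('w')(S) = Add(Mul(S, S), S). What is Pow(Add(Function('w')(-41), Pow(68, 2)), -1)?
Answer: Rational(1, 6264) ≈ 0.00015964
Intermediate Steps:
Function('w')(S) = Add(S, Pow(S, 2)) (Function('w')(S) = Add(Pow(S, 2), S) = Add(S, Pow(S, 2)))
Pow(Add(Function('w')(-41), Pow(68, 2)), -1) = Pow(Add(Mul(-41, Add(1, -41)), Pow(68, 2)), -1) = Pow(Add(Mul(-41, -40), 4624), -1) = Pow(Add(1640, 4624), -1) = Pow(6264, -1) = Rational(1, 6264)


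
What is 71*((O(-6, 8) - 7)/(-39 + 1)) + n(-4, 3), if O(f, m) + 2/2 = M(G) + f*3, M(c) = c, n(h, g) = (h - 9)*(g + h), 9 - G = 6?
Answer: 2127/38 ≈ 55.974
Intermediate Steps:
G = 3 (G = 9 - 1*6 = 9 - 6 = 3)
n(h, g) = (-9 + h)*(g + h)
O(f, m) = 2 + 3*f (O(f, m) = -1 + (3 + f*3) = -1 + (3 + 3*f) = 2 + 3*f)
71*((O(-6, 8) - 7)/(-39 + 1)) + n(-4, 3) = 71*(((2 + 3*(-6)) - 7)/(-39 + 1)) + ((-4)² - 9*3 - 9*(-4) + 3*(-4)) = 71*(((2 - 18) - 7)/(-38)) + (16 - 27 + 36 - 12) = 71*((-16 - 7)*(-1/38)) + 13 = 71*(-23*(-1/38)) + 13 = 71*(23/38) + 13 = 1633/38 + 13 = 2127/38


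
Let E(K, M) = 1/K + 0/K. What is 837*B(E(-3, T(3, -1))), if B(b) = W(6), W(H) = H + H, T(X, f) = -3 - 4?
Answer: 10044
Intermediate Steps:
T(X, f) = -7
W(H) = 2*H
E(K, M) = 1/K (E(K, M) = 1/K + 0 = 1/K)
B(b) = 12 (B(b) = 2*6 = 12)
837*B(E(-3, T(3, -1))) = 837*12 = 10044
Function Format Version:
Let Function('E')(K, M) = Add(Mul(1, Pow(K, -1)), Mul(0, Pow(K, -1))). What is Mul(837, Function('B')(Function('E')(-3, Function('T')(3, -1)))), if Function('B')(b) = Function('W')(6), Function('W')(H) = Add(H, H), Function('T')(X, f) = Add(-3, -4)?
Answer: 10044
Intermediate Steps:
Function('T')(X, f) = -7
Function('W')(H) = Mul(2, H)
Function('E')(K, M) = Pow(K, -1) (Function('E')(K, M) = Add(Pow(K, -1), 0) = Pow(K, -1))
Function('B')(b) = 12 (Function('B')(b) = Mul(2, 6) = 12)
Mul(837, Function('B')(Function('E')(-3, Function('T')(3, -1)))) = Mul(837, 12) = 10044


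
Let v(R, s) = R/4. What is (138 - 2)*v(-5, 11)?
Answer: -170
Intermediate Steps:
v(R, s) = R/4 (v(R, s) = R*(1/4) = R/4)
(138 - 2)*v(-5, 11) = (138 - 2)*((1/4)*(-5)) = 136*(-5/4) = -170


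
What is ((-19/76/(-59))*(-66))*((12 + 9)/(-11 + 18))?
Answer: -99/118 ≈ -0.83898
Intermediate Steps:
((-19/76/(-59))*(-66))*((12 + 9)/(-11 + 18)) = ((-19*1/76*(-1/59))*(-66))*(21/7) = (-¼*(-1/59)*(-66))*(21*(⅐)) = ((1/236)*(-66))*3 = -33/118*3 = -99/118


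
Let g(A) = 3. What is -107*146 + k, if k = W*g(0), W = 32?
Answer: -15526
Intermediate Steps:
k = 96 (k = 32*3 = 96)
-107*146 + k = -107*146 + 96 = -15622 + 96 = -15526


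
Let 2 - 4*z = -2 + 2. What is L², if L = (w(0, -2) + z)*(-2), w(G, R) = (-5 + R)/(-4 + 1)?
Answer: 289/9 ≈ 32.111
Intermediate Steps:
w(G, R) = 5/3 - R/3 (w(G, R) = (-5 + R)/(-3) = (-5 + R)*(-⅓) = 5/3 - R/3)
z = ½ (z = ½ - (-2 + 2)/4 = ½ - ¼*0 = ½ + 0 = ½ ≈ 0.50000)
L = -17/3 (L = ((5/3 - ⅓*(-2)) + ½)*(-2) = ((5/3 + ⅔) + ½)*(-2) = (7/3 + ½)*(-2) = (17/6)*(-2) = -17/3 ≈ -5.6667)
L² = (-17/3)² = 289/9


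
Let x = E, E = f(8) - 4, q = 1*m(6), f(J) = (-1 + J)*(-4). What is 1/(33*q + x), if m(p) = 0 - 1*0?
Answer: -1/32 ≈ -0.031250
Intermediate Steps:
m(p) = 0 (m(p) = 0 + 0 = 0)
f(J) = 4 - 4*J
q = 0 (q = 1*0 = 0)
E = -32 (E = (4 - 4*8) - 4 = (4 - 32) - 4 = -28 - 4 = -32)
x = -32
1/(33*q + x) = 1/(33*0 - 32) = 1/(0 - 32) = 1/(-32) = -1/32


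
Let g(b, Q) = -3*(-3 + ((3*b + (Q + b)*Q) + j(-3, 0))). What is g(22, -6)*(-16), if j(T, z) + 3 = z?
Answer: -1728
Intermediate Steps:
j(T, z) = -3 + z
g(b, Q) = 18 - 9*b - 3*Q*(Q + b) (g(b, Q) = -3*(-3 + ((3*b + (Q + b)*Q) + (-3 + 0))) = -3*(-3 + ((3*b + Q*(Q + b)) - 3)) = -3*(-3 + (-3 + 3*b + Q*(Q + b))) = -3*(-6 + 3*b + Q*(Q + b)) = 18 - 9*b - 3*Q*(Q + b))
g(22, -6)*(-16) = (18 - 9*22 - 3*(-6)**2 - 3*(-6)*22)*(-16) = (18 - 198 - 3*36 + 396)*(-16) = (18 - 198 - 108 + 396)*(-16) = 108*(-16) = -1728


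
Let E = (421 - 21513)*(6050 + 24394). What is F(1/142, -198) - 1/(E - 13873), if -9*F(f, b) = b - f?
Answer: 18055014419635/820653285438 ≈ 22.001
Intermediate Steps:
F(f, b) = -b/9 + f/9 (F(f, b) = -(b - f)/9 = -b/9 + f/9)
E = -642124848 (E = -21092*30444 = -642124848)
F(1/142, -198) - 1/(E - 13873) = (-⅑*(-198) + (⅑)/142) - 1/(-642124848 - 13873) = (22 + (⅑)*(1/142)) - 1/(-642138721) = (22 + 1/1278) - 1*(-1/642138721) = 28117/1278 + 1/642138721 = 18055014419635/820653285438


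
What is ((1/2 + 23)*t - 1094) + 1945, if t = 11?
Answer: 2219/2 ≈ 1109.5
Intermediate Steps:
((1/2 + 23)*t - 1094) + 1945 = ((1/2 + 23)*11 - 1094) + 1945 = ((½ + 23)*11 - 1094) + 1945 = ((47/2)*11 - 1094) + 1945 = (517/2 - 1094) + 1945 = -1671/2 + 1945 = 2219/2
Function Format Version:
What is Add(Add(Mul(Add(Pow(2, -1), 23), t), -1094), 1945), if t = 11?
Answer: Rational(2219, 2) ≈ 1109.5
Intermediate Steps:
Add(Add(Mul(Add(Pow(2, -1), 23), t), -1094), 1945) = Add(Add(Mul(Add(Pow(2, -1), 23), 11), -1094), 1945) = Add(Add(Mul(Add(Rational(1, 2), 23), 11), -1094), 1945) = Add(Add(Mul(Rational(47, 2), 11), -1094), 1945) = Add(Add(Rational(517, 2), -1094), 1945) = Add(Rational(-1671, 2), 1945) = Rational(2219, 2)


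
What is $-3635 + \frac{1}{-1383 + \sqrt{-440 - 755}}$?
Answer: $- \frac{6956969723}{1913884} - \frac{i \sqrt{1195}}{1913884} \approx -3635.0 - 1.8062 \cdot 10^{-5} i$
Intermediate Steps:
$-3635 + \frac{1}{-1383 + \sqrt{-440 - 755}} = -3635 + \frac{1}{-1383 + \sqrt{-1195}} = -3635 + \frac{1}{-1383 + i \sqrt{1195}}$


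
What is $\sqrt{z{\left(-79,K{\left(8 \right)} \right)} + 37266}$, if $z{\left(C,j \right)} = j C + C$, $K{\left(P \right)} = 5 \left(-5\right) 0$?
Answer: $\sqrt{37187} \approx 192.84$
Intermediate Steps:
$K{\left(P \right)} = 0$ ($K{\left(P \right)} = \left(-25\right) 0 = 0$)
$z{\left(C,j \right)} = C + C j$ ($z{\left(C,j \right)} = C j + C = C + C j$)
$\sqrt{z{\left(-79,K{\left(8 \right)} \right)} + 37266} = \sqrt{- 79 \left(1 + 0\right) + 37266} = \sqrt{\left(-79\right) 1 + 37266} = \sqrt{-79 + 37266} = \sqrt{37187}$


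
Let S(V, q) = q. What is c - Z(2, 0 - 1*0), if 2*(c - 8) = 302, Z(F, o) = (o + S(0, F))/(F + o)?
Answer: 158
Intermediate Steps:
Z(F, o) = 1 (Z(F, o) = (o + F)/(F + o) = (F + o)/(F + o) = 1)
c = 159 (c = 8 + (½)*302 = 8 + 151 = 159)
c - Z(2, 0 - 1*0) = 159 - 1*1 = 159 - 1 = 158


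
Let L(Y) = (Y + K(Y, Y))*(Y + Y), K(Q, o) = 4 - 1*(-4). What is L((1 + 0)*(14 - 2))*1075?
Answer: 516000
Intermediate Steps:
K(Q, o) = 8 (K(Q, o) = 4 + 4 = 8)
L(Y) = 2*Y*(8 + Y) (L(Y) = (Y + 8)*(Y + Y) = (8 + Y)*(2*Y) = 2*Y*(8 + Y))
L((1 + 0)*(14 - 2))*1075 = (2*((1 + 0)*(14 - 2))*(8 + (1 + 0)*(14 - 2)))*1075 = (2*(1*12)*(8 + 1*12))*1075 = (2*12*(8 + 12))*1075 = (2*12*20)*1075 = 480*1075 = 516000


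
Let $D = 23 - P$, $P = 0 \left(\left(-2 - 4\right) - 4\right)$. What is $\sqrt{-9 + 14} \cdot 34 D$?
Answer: $782 \sqrt{5} \approx 1748.6$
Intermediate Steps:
$P = 0$ ($P = 0 \left(\left(-2 - 4\right) - 4\right) = 0 \left(-6 - 4\right) = 0 \left(-10\right) = 0$)
$D = 23$ ($D = 23 - 0 = 23 + 0 = 23$)
$\sqrt{-9 + 14} \cdot 34 D = \sqrt{-9 + 14} \cdot 34 \cdot 23 = \sqrt{5} \cdot 34 \cdot 23 = 34 \sqrt{5} \cdot 23 = 782 \sqrt{5}$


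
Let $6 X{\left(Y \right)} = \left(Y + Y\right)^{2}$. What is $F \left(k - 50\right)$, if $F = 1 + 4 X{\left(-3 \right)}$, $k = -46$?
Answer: $-2400$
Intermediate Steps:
$X{\left(Y \right)} = \frac{2 Y^{2}}{3}$ ($X{\left(Y \right)} = \frac{\left(Y + Y\right)^{2}}{6} = \frac{\left(2 Y\right)^{2}}{6} = \frac{4 Y^{2}}{6} = \frac{2 Y^{2}}{3}$)
$F = 25$ ($F = 1 + 4 \frac{2 \left(-3\right)^{2}}{3} = 1 + 4 \cdot \frac{2}{3} \cdot 9 = 1 + 4 \cdot 6 = 1 + 24 = 25$)
$F \left(k - 50\right) = 25 \left(-46 - 50\right) = 25 \left(-96\right) = -2400$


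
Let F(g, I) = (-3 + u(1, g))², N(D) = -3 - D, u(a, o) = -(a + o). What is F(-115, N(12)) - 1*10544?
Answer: 1777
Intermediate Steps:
u(a, o) = -a - o
F(g, I) = (-4 - g)² (F(g, I) = (-3 + (-1*1 - g))² = (-3 + (-1 - g))² = (-4 - g)²)
F(-115, N(12)) - 1*10544 = (4 - 115)² - 1*10544 = (-111)² - 10544 = 12321 - 10544 = 1777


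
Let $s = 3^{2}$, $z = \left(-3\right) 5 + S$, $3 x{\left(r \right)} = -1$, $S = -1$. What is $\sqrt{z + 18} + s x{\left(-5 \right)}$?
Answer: $-3 + \sqrt{2} \approx -1.5858$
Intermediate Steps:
$x{\left(r \right)} = - \frac{1}{3}$ ($x{\left(r \right)} = \frac{1}{3} \left(-1\right) = - \frac{1}{3}$)
$z = -16$ ($z = \left(-3\right) 5 - 1 = -15 - 1 = -16$)
$s = 9$
$\sqrt{z + 18} + s x{\left(-5 \right)} = \sqrt{-16 + 18} + 9 \left(- \frac{1}{3}\right) = \sqrt{2} - 3 = -3 + \sqrt{2}$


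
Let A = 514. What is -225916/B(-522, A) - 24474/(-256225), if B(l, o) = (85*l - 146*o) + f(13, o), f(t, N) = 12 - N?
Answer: 15205037821/7681369275 ≈ 1.9795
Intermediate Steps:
B(l, o) = 12 - 147*o + 85*l (B(l, o) = (85*l - 146*o) + (12 - o) = (-146*o + 85*l) + (12 - o) = 12 - 147*o + 85*l)
-225916/B(-522, A) - 24474/(-256225) = -225916/(12 - 147*514 + 85*(-522)) - 24474/(-256225) = -225916/(12 - 75558 - 44370) - 24474*(-1/256225) = -225916/(-119916) + 24474/256225 = -225916*(-1/119916) + 24474/256225 = 56479/29979 + 24474/256225 = 15205037821/7681369275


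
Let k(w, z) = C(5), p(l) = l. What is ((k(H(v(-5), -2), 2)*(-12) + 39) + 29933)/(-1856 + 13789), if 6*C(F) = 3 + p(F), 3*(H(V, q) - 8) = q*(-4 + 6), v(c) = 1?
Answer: 29956/11933 ≈ 2.5103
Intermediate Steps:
H(V, q) = 8 + 2*q/3 (H(V, q) = 8 + (q*(-4 + 6))/3 = 8 + (q*2)/3 = 8 + (2*q)/3 = 8 + 2*q/3)
C(F) = 1/2 + F/6 (C(F) = (3 + F)/6 = 1/2 + F/6)
k(w, z) = 4/3 (k(w, z) = 1/2 + (1/6)*5 = 1/2 + 5/6 = 4/3)
((k(H(v(-5), -2), 2)*(-12) + 39) + 29933)/(-1856 + 13789) = (((4/3)*(-12) + 39) + 29933)/(-1856 + 13789) = ((-16 + 39) + 29933)/11933 = (23 + 29933)*(1/11933) = 29956*(1/11933) = 29956/11933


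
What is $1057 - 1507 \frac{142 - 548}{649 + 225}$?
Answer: $\frac{767830}{437} \approx 1757.0$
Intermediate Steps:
$1057 - 1507 \frac{142 - 548}{649 + 225} = 1057 - 1507 \left(- \frac{406}{874}\right) = 1057 - 1507 \left(\left(-406\right) \frac{1}{874}\right) = 1057 - - \frac{305921}{437} = 1057 + \frac{305921}{437} = \frac{767830}{437}$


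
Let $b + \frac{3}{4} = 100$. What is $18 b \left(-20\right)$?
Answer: $-35730$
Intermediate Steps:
$b = \frac{397}{4}$ ($b = - \frac{3}{4} + 100 = \frac{397}{4} \approx 99.25$)
$18 b \left(-20\right) = 18 \cdot \frac{397}{4} \left(-20\right) = \frac{3573}{2} \left(-20\right) = -35730$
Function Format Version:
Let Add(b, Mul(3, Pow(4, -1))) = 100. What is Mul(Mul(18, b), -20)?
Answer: -35730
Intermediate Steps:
b = Rational(397, 4) (b = Add(Rational(-3, 4), 100) = Rational(397, 4) ≈ 99.250)
Mul(Mul(18, b), -20) = Mul(Mul(18, Rational(397, 4)), -20) = Mul(Rational(3573, 2), -20) = -35730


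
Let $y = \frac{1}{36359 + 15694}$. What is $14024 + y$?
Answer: $\frac{729991273}{52053} \approx 14024.0$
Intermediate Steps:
$y = \frac{1}{52053} \approx 1.9211 \cdot 10^{-5}$
$14024 + y = 14024 + \frac{1}{52053} = \frac{729991273}{52053}$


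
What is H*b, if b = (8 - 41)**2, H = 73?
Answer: 79497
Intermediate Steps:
b = 1089 (b = (-33)**2 = 1089)
H*b = 73*1089 = 79497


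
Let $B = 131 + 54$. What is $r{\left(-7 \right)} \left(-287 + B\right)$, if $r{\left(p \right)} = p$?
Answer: $714$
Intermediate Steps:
$B = 185$
$r{\left(-7 \right)} \left(-287 + B\right) = - 7 \left(-287 + 185\right) = \left(-7\right) \left(-102\right) = 714$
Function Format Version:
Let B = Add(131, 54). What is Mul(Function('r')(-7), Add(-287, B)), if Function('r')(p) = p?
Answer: 714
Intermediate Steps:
B = 185
Mul(Function('r')(-7), Add(-287, B)) = Mul(-7, Add(-287, 185)) = Mul(-7, -102) = 714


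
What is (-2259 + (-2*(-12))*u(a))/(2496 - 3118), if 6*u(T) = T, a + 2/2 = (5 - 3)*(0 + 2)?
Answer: 2247/622 ≈ 3.6125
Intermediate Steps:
a = 3 (a = -1 + (5 - 3)*(0 + 2) = -1 + 2*2 = -1 + 4 = 3)
u(T) = T/6
(-2259 + (-2*(-12))*u(a))/(2496 - 3118) = (-2259 + (-2*(-12))*((⅙)*3))/(2496 - 3118) = (-2259 + 24*(½))/(-622) = (-2259 + 12)*(-1/622) = -2247*(-1/622) = 2247/622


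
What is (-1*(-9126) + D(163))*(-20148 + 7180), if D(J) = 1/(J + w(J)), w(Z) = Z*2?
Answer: -57871191320/489 ≈ -1.1835e+8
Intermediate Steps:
w(Z) = 2*Z
D(J) = 1/(3*J) (D(J) = 1/(J + 2*J) = 1/(3*J))
(-1*(-9126) + D(163))*(-20148 + 7180) = (-1*(-9126) + (1/3)/163)*(-20148 + 7180) = (9126 + (1/3)*(1/163))*(-12968) = (9126 + 1/489)*(-12968) = (4462615/489)*(-12968) = -57871191320/489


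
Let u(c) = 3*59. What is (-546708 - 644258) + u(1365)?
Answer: -1190789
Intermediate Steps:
u(c) = 177
(-546708 - 644258) + u(1365) = (-546708 - 644258) + 177 = -1190966 + 177 = -1190789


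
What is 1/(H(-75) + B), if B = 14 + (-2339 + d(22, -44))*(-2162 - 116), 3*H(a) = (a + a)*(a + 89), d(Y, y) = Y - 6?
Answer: 1/5291108 ≈ 1.8900e-7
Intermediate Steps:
d(Y, y) = -6 + Y
H(a) = 2*a*(89 + a)/3 (H(a) = ((a + a)*(a + 89))/3 = ((2*a)*(89 + a))/3 = (2*a*(89 + a))/3 = 2*a*(89 + a)/3)
B = 5291808 (B = 14 + (-2339 + (-6 + 22))*(-2162 - 116) = 14 + (-2339 + 16)*(-2278) = 14 - 2323*(-2278) = 14 + 5291794 = 5291808)
1/(H(-75) + B) = 1/((⅔)*(-75)*(89 - 75) + 5291808) = 1/((⅔)*(-75)*14 + 5291808) = 1/(-700 + 5291808) = 1/5291108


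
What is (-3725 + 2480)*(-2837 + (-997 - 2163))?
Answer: 7466265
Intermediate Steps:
(-3725 + 2480)*(-2837 + (-997 - 2163)) = -1245*(-2837 - 3160) = -1245*(-5997) = 7466265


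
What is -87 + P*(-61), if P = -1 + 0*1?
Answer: -26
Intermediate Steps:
P = -1 (P = -1 + 0 = -1)
-87 + P*(-61) = -87 - 1*(-61) = -87 + 61 = -26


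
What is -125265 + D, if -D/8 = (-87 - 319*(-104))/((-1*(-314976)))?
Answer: -4931966669/39372 ≈ -1.2527e+5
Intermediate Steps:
D = -33089/39372 (D = -8*(-87 - 319*(-104))/((-1*(-314976))) = -8*(-87 + 33176)/314976 = -264712/314976 = -8*33089/314976 = -33089/39372 ≈ -0.84042)
-125265 + D = -125265 - 33089/39372 = -4931966669/39372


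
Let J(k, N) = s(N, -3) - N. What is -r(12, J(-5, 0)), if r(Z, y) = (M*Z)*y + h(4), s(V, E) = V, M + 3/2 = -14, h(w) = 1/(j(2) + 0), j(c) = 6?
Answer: -⅙ ≈ -0.16667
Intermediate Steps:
h(w) = ⅙ (h(w) = 1/(6 + 0) = 1/6 = ⅙)
M = -31/2 (M = -3/2 - 14 = -31/2 ≈ -15.500)
J(k, N) = 0 (J(k, N) = N - N = 0)
r(Z, y) = ⅙ - 31*Z*y/2 (r(Z, y) = (-31*Z/2)*y + ⅙ = -31*Z*y/2 + ⅙ = ⅙ - 31*Z*y/2)
-r(12, J(-5, 0)) = -(⅙ - 31/2*12*0) = -(⅙ + 0) = -1*⅙ = -⅙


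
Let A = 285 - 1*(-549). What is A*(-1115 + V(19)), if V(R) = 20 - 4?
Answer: -916566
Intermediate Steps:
V(R) = 16
A = 834 (A = 285 + 549 = 834)
A*(-1115 + V(19)) = 834*(-1115 + 16) = 834*(-1099) = -916566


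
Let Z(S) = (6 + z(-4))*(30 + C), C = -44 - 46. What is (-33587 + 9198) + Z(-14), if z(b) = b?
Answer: -24509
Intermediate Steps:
C = -90
Z(S) = -120 (Z(S) = (6 - 4)*(30 - 90) = 2*(-60) = -120)
(-33587 + 9198) + Z(-14) = (-33587 + 9198) - 120 = -24389 - 120 = -24509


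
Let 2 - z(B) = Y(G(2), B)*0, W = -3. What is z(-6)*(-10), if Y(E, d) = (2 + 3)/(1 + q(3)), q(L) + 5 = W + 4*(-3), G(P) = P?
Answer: -20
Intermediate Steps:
q(L) = -20 (q(L) = -5 + (-3 + 4*(-3)) = -5 + (-3 - 12) = -5 - 15 = -20)
Y(E, d) = -5/19 (Y(E, d) = (2 + 3)/(1 - 20) = 5/(-19) = 5*(-1/19) = -5/19)
z(B) = 2 (z(B) = 2 - (-5)*0/19 = 2 - 1*0 = 2 + 0 = 2)
z(-6)*(-10) = 2*(-10) = -20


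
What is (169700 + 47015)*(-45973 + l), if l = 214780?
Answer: 36583009005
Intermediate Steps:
(169700 + 47015)*(-45973 + l) = (169700 + 47015)*(-45973 + 214780) = 216715*168807 = 36583009005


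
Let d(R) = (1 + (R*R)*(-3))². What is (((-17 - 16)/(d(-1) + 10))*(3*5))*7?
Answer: -495/2 ≈ -247.50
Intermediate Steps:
d(R) = (1 - 3*R²)² (d(R) = (1 + R²*(-3))² = (1 - 3*R²)²)
(((-17 - 16)/(d(-1) + 10))*(3*5))*7 = (((-17 - 16)/((-1 + 3*(-1)²)² + 10))*(3*5))*7 = (-33/((-1 + 3*1)² + 10)*15)*7 = (-33/((-1 + 3)² + 10)*15)*7 = (-33/(2² + 10)*15)*7 = (-33/(4 + 10)*15)*7 = (-33/14*15)*7 = (-33*1/14*15)*7 = -33/14*15*7 = -495/14*7 = -495/2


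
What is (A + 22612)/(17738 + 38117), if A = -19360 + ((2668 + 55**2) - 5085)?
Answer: 772/11171 ≈ 0.069108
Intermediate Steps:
A = -18752 (A = -19360 + ((2668 + 3025) - 5085) = -19360 + (5693 - 5085) = -19360 + 608 = -18752)
(A + 22612)/(17738 + 38117) = (-18752 + 22612)/(17738 + 38117) = 3860/55855 = 3860*(1/55855) = 772/11171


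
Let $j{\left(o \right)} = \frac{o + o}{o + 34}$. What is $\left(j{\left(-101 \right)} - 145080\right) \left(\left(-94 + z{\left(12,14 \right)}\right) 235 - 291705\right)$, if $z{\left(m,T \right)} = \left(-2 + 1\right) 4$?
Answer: $\frac{3059273928130}{67} \approx 4.5661 \cdot 10^{10}$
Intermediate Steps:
$z{\left(m,T \right)} = -4$ ($z{\left(m,T \right)} = \left(-1\right) 4 = -4$)
$j{\left(o \right)} = \frac{2 o}{34 + o}$
$\left(j{\left(-101 \right)} - 145080\right) \left(\left(-94 + z{\left(12,14 \right)}\right) 235 - 291705\right) = \left(2 \left(-101\right) \frac{1}{34 - 101} - 145080\right) \left(\left(-94 - 4\right) 235 - 291705\right) = \left(2 \left(-101\right) \frac{1}{-67} - 145080\right) \left(\left(-98\right) 235 - 291705\right) = \left(2 \left(-101\right) \left(- \frac{1}{67}\right) - 145080\right) \left(-23030 - 291705\right) = \left(\frac{202}{67} - 145080\right) \left(-314735\right) = \left(- \frac{9720158}{67}\right) \left(-314735\right) = \frac{3059273928130}{67}$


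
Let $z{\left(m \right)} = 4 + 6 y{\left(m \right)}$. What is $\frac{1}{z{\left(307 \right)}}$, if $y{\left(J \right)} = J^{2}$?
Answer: $\frac{1}{565498} \approx 1.7684 \cdot 10^{-6}$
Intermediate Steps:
$z{\left(m \right)} = 4 + 6 m^{2}$
$\frac{1}{z{\left(307 \right)}} = \frac{1}{4 + 6 \cdot 307^{2}} = \frac{1}{4 + 6 \cdot 94249} = \frac{1}{4 + 565494} = \frac{1}{565498}$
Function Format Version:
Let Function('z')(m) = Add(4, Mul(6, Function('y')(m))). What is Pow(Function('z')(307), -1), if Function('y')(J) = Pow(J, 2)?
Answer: Rational(1, 565498) ≈ 1.7684e-6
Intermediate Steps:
Function('z')(m) = Add(4, Mul(6, Pow(m, 2)))
Pow(Function('z')(307), -1) = Pow(Add(4, Mul(6, Pow(307, 2))), -1) = Pow(Add(4, Mul(6, 94249)), -1) = Pow(Add(4, 565494), -1) = Pow(565498, -1) = Rational(1, 565498)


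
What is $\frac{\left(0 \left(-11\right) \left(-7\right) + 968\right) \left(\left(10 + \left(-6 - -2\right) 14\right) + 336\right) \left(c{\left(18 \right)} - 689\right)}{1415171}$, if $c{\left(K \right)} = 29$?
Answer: $- \frac{6388800}{48799} \approx -130.92$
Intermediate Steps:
$\frac{\left(0 \left(-11\right) \left(-7\right) + 968\right) \left(\left(10 + \left(-6 - -2\right) 14\right) + 336\right) \left(c{\left(18 \right)} - 689\right)}{1415171} = \frac{\left(0 \left(-11\right) \left(-7\right) + 968\right) \left(\left(10 + \left(-6 - -2\right) 14\right) + 336\right) \left(29 - 689\right)}{1415171} = \left(0 \left(-7\right) + 968\right) \left(\left(10 + \left(-6 + 2\right) 14\right) + 336\right) \left(-660\right) \frac{1}{1415171} = \left(0 + 968\right) \left(\left(10 - 56\right) + 336\right) \left(-660\right) \frac{1}{1415171} = 968 \left(\left(10 - 56\right) + 336\right) \left(-660\right) \frac{1}{1415171} = 968 \left(-46 + 336\right) \left(-660\right) \frac{1}{1415171} = 968 \cdot 290 \left(-660\right) \frac{1}{1415171} = 968 \left(-191400\right) \frac{1}{1415171} = \left(-185275200\right) \frac{1}{1415171} = - \frac{6388800}{48799}$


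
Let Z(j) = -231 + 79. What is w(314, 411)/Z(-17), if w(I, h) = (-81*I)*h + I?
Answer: 2613265/38 ≈ 68770.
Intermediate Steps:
w(I, h) = I - 81*I*h (w(I, h) = -81*I*h + I = I - 81*I*h)
Z(j) = -152
w(314, 411)/Z(-17) = (314*(1 - 81*411))/(-152) = (314*(1 - 33291))*(-1/152) = (314*(-33290))*(-1/152) = -10453060*(-1/152) = 2613265/38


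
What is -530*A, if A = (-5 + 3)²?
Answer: -2120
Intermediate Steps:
A = 4 (A = (-2)² = 4)
-530*A = -530*4 = -2120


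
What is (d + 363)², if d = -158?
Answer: 42025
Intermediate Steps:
(d + 363)² = (-158 + 363)² = 205² = 42025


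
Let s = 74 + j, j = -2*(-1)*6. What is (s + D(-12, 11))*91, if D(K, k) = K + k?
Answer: 7735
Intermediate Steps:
j = 12 (j = 2*6 = 12)
s = 86 (s = 74 + 12 = 86)
(s + D(-12, 11))*91 = (86 + (-12 + 11))*91 = (86 - 1)*91 = 85*91 = 7735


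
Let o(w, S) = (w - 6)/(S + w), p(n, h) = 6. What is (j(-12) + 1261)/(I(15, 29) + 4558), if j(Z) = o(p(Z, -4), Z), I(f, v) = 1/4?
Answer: 5044/18233 ≈ 0.27664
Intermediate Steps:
I(f, v) = ¼
o(w, S) = (-6 + w)/(S + w)
j(Z) = 0 (j(Z) = (-6 + 6)/(Z + 6) = 0/(6 + Z) = 0)
(j(-12) + 1261)/(I(15, 29) + 4558) = (0 + 1261)/(¼ + 4558) = 1261/(18233/4) = 1261*(4/18233) = 5044/18233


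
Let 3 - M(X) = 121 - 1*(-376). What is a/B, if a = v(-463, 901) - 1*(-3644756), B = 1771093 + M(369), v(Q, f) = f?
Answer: 3645657/1770599 ≈ 2.0590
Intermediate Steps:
M(X) = -494 (M(X) = 3 - (121 - 1*(-376)) = 3 - (121 + 376) = 3 - 1*497 = 3 - 497 = -494)
B = 1770599 (B = 1771093 - 494 = 1770599)
a = 3645657 (a = 901 - 1*(-3644756) = 901 + 3644756 = 3645657)
a/B = 3645657/1770599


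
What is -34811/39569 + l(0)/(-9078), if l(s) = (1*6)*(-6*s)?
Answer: -34811/39569 ≈ -0.87975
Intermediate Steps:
l(s) = -36*s (l(s) = 6*(-6*s) = -36*s)
-34811/39569 + l(0)/(-9078) = -34811/39569 - 36*0/(-9078) = -34811*1/39569 + 0*(-1/9078) = -34811/39569 + 0 = -34811/39569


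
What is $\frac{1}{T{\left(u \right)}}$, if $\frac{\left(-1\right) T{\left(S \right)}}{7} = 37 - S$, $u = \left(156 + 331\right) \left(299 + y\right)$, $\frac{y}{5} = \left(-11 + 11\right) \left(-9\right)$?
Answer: $\frac{1}{1019032} \approx 9.8132 \cdot 10^{-7}$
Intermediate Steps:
$y = 0$ ($y = 5 \left(-11 + 11\right) \left(-9\right) = 5 \cdot 0 \left(-9\right) = 5 \cdot 0 = 0$)
$u = 145613$ ($u = \left(156 + 331\right) \left(299 + 0\right) = 487 \cdot 299 = 145613$)
$T{\left(S \right)} = -259 + 7 S$ ($T{\left(S \right)} = - 7 \left(37 - S\right) = -259 + 7 S$)
$\frac{1}{T{\left(u \right)}} = \frac{1}{-259 + 7 \cdot 145613} = \frac{1}{-259 + 1019291} = \frac{1}{1019032}$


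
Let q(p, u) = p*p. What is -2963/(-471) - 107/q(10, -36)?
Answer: 245903/47100 ≈ 5.2209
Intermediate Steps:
q(p, u) = p**2
-2963/(-471) - 107/q(10, -36) = -2963/(-471) - 107/(10**2) = -2963*(-1/471) - 107/100 = 2963/471 - 107*1/100 = 2963/471 - 107/100 = 245903/47100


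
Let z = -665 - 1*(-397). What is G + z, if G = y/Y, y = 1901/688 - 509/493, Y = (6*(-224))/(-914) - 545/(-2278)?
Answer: -4740659501789/17756092856 ≈ -266.99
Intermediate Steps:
z = -268 (z = -665 + 397 = -268)
Y = 1779881/1041046 (Y = -1344*(-1/914) - 545*(-1/2278) = 672/457 + 545/2278 = 1779881/1041046 ≈ 1.7097)
y = 587001/339184 (y = 1901*(1/688) - 509*1/493 = 1901/688 - 509/493 = 587001/339184 ≈ 1.7306)
G = 17973383619/17756092856 (G = 587001/(339184*(1779881/1041046)) = (587001/339184)*(1041046/1779881) = 17973383619/17756092856 ≈ 1.0122)
G + z = 17973383619/17756092856 - 268 = -4740659501789/17756092856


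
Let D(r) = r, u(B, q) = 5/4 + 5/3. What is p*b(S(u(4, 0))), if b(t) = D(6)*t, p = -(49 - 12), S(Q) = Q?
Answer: -1295/2 ≈ -647.50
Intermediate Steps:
u(B, q) = 35/12 (u(B, q) = 5*(1/4) + 5*(1/3) = 5/4 + 5/3 = 35/12)
p = -37 (p = -1*37 = -37)
b(t) = 6*t
p*b(S(u(4, 0))) = -222*35/12 = -37*35/2 = -1295/2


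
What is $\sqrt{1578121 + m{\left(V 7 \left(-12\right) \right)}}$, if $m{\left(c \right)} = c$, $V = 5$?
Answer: $\sqrt{1577701} \approx 1256.1$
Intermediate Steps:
$\sqrt{1578121 + m{\left(V 7 \left(-12\right) \right)}} = \sqrt{1578121 + 5 \cdot 7 \left(-12\right)} = \sqrt{1578121 + 35 \left(-12\right)} = \sqrt{1578121 - 420} = \sqrt{1577701}$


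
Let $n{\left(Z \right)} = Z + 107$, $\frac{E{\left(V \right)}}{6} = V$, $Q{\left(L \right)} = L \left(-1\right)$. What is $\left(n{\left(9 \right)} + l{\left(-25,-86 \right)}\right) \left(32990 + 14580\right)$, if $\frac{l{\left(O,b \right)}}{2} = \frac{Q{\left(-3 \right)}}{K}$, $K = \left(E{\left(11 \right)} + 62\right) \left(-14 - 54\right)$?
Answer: $\frac{12007357765}{2176} \approx 5.5181 \cdot 10^{6}$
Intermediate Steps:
$Q{\left(L \right)} = - L$
$E{\left(V \right)} = 6 V$
$K = -8704$ ($K = \left(6 \cdot 11 + 62\right) \left(-14 - 54\right) = \left(66 + 62\right) \left(-68\right) = 128 \left(-68\right) = -8704$)
$n{\left(Z \right)} = 107 + Z$
$l{\left(O,b \right)} = - \frac{3}{4352}$ ($l{\left(O,b \right)} = 2 \frac{\left(-1\right) \left(-3\right)}{-8704} = 2 \cdot 3 \left(- \frac{1}{8704}\right) = 2 \left(- \frac{3}{8704}\right) = - \frac{3}{4352}$)
$\left(n{\left(9 \right)} + l{\left(-25,-86 \right)}\right) \left(32990 + 14580\right) = \left(\left(107 + 9\right) - \frac{3}{4352}\right) \left(32990 + 14580\right) = \left(116 - \frac{3}{4352}\right) 47570 = \frac{504829}{4352} \cdot 47570 = \frac{12007357765}{2176}$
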